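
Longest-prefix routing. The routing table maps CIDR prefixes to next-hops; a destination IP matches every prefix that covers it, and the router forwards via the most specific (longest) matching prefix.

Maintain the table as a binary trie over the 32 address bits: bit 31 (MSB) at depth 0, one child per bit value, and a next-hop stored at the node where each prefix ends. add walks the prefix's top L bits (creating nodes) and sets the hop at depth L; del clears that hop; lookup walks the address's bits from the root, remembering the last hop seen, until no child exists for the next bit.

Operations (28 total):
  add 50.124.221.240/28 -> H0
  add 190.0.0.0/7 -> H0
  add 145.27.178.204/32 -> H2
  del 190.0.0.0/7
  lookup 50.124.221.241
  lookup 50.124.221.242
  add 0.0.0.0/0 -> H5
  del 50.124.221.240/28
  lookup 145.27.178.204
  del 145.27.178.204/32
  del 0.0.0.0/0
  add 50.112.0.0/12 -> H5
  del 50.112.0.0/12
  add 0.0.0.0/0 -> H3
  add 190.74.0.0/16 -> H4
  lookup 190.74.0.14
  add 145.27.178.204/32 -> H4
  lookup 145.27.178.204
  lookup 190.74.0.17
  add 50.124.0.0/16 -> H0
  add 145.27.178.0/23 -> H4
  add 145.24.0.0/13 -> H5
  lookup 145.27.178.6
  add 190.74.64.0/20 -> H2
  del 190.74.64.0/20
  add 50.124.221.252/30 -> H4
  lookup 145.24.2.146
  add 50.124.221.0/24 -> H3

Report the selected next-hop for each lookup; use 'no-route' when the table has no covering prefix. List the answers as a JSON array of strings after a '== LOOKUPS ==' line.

Apply in order:
  add 50.124.221.240/28 -> H0 at depth 28
  add 190.0.0.0/7 -> H0 at depth 7
  add 145.27.178.204/32 -> H2 at depth 32
  del 190.0.0.0/7 (clear depth 7)
  Q 50.124.221.241: descend 0011001001111100110111011111 ; hops seen [H0] ; pick H0
  Q 50.124.221.242: descend 0011001001111100110111011111 ; hops seen [H0] ; pick H0
  add 0.0.0.0/0 -> H5 at depth 0
  del 50.124.221.240/28 (clear depth 28)
  Q 145.27.178.204: descend 10010001000110111011001011001100 ; hops seen [H5,H2] ; pick H2
  del 145.27.178.204/32 (clear depth 32)
  del 0.0.0.0/0 (clear depth 0)
  add 50.112.0.0/12 -> H5 at depth 12
  del 50.112.0.0/12 (clear depth 12)
  add 0.0.0.0/0 -> H3 at depth 0
  add 190.74.0.0/16 -> H4 at depth 16
  Q 190.74.0.14: descend 1011111001001010 ; hops seen [H3,H4] ; pick H4
  add 145.27.178.204/32 -> H4 at depth 32
  Q 145.27.178.204: descend 10010001000110111011001011001100 ; hops seen [H3,H4] ; pick H4
  Q 190.74.0.17: descend 1011111001001010 ; hops seen [H3,H4] ; pick H4
  add 50.124.0.0/16 -> H0 at depth 16
  add 145.27.178.0/23 -> H4 at depth 23
  add 145.24.0.0/13 -> H5 at depth 13
  Q 145.27.178.6: descend 100100010001101110110010 ; hops seen [H3,H5,H4] ; pick H4
  add 190.74.64.0/20 -> H2 at depth 20
  del 190.74.64.0/20 (clear depth 20)
  add 50.124.221.252/30 -> H4 at depth 30
  Q 145.24.2.146: descend 10010001000110 ; hops seen [H3,H5] ; pick H5
  add 50.124.221.0/24 -> H3 at depth 24

== LOOKUPS ==
["H0","H0","H2","H4","H4","H4","H4","H5"]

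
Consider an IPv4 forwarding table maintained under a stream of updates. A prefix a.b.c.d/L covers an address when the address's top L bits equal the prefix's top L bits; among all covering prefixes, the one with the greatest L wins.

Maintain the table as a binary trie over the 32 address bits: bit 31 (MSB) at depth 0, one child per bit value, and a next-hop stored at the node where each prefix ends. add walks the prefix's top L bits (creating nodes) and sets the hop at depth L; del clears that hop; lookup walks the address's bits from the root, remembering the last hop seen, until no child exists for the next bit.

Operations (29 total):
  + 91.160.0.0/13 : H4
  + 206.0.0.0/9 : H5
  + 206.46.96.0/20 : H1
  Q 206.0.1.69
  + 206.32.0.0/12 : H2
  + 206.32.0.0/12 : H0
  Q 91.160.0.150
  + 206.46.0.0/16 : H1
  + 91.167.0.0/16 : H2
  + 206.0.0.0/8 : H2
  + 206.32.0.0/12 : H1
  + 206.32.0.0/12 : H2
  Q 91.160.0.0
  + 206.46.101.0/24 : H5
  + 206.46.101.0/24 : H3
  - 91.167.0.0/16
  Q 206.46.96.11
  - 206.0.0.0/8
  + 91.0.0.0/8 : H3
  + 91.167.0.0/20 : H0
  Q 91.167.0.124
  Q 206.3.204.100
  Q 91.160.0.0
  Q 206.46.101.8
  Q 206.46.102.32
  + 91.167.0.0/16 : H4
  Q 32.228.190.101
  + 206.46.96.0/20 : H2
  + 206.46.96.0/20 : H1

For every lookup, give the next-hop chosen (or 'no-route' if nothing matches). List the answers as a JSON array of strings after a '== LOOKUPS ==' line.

Apply in order:
  add 91.160.0.0/13 -> H4 at depth 13
  add 206.0.0.0/9 -> H5 at depth 9
  add 206.46.96.0/20 -> H1 at depth 20
  ? 206.0.1.69  path d0:-→d1:-→d2:-→d3:-→d4:-→d5:-→d6:-→d7:-→d8:-→d9:H5→d10:-  best=H5
  add 206.32.0.0/12 -> H2 at depth 12
  add 206.32.0.0/12 -> H0 at depth 12
  ? 91.160.0.150  path d0:-→d1:-→d2:-→d3:-→d4:-→d5:-→d6:-→d7:-→d8:-→d9:-→d10:-→d11:-→d12:-→d13:H4  best=H4
  add 206.46.0.0/16 -> H1 at depth 16
  add 91.167.0.0/16 -> H2 at depth 16
  add 206.0.0.0/8 -> H2 at depth 8
  add 206.32.0.0/12 -> H1 at depth 12
  add 206.32.0.0/12 -> H2 at depth 12
  ? 91.160.0.0  path d0:-→d1:-→d2:-→d3:-→d4:-→d5:-→d6:-→d7:-→d8:-→d9:-→d10:-→d11:-→d12:-→d13:H4  best=H4
  add 206.46.101.0/24 -> H5 at depth 24
  add 206.46.101.0/24 -> H3 at depth 24
  - 91.167.0.0/16 clear@16
  ? 206.46.96.11  path d0:-→d1:-→d2:-→d3:-→d4:-→d5:-→d6:-→d7:-→d8:H2→d9:H5→d10:-→d11:-→d12:H2→d13:-→d14:-→d15:-→d16:H1→d17:-→d18:-→d19:-→d20:H1→d21:-  best=H1
  - 206.0.0.0/8 clear@8
  add 91.0.0.0/8 -> H3 at depth 8
  add 91.167.0.0/20 -> H0 at depth 20
  ? 91.167.0.124  path d0:-→d1:-→d2:-→d3:-→d4:-→d5:-→d6:-→d7:-→d8:H3→d9:-→d10:-→d11:-→d12:-→d13:H4→d14:-→d15:-→d16:-→d17:-→d18:-→d19:-→d20:H0  best=H0
  ? 206.3.204.100  path d0:-→d1:-→d2:-→d3:-→d4:-→d5:-→d6:-→d7:-→d8:-→d9:H5→d10:-  best=H5
  ? 91.160.0.0  path d0:-→d1:-→d2:-→d3:-→d4:-→d5:-→d6:-→d7:-→d8:H3→d9:-→d10:-→d11:-→d12:-→d13:H4  best=H4
  ? 206.46.101.8  path d0:-→d1:-→d2:-→d3:-→d4:-→d5:-→d6:-→d7:-→d8:-→d9:H5→d10:-→d11:-→d12:H2→d13:-→d14:-→d15:-→d16:H1→d17:-→d18:-→d19:-→d20:H1→d21:-→d22:-→d23:-→d24:H3  best=H3
  ? 206.46.102.32  path d0:-→d1:-→d2:-→d3:-→d4:-→d5:-→d6:-→d7:-→d8:-→d9:H5→d10:-→d11:-→d12:H2→d13:-→d14:-→d15:-→d16:H1→d17:-→d18:-→d19:-→d20:H1→d21:-→d22:-  best=H1
  add 91.167.0.0/16 -> H4 at depth 16
  ? 32.228.190.101  path d0:-→d1:-  best=no-route
  add 206.46.96.0/20 -> H2 at depth 20
  add 206.46.96.0/20 -> H1 at depth 20

== LOOKUPS ==
["H5","H4","H4","H1","H0","H5","H4","H3","H1","no-route"]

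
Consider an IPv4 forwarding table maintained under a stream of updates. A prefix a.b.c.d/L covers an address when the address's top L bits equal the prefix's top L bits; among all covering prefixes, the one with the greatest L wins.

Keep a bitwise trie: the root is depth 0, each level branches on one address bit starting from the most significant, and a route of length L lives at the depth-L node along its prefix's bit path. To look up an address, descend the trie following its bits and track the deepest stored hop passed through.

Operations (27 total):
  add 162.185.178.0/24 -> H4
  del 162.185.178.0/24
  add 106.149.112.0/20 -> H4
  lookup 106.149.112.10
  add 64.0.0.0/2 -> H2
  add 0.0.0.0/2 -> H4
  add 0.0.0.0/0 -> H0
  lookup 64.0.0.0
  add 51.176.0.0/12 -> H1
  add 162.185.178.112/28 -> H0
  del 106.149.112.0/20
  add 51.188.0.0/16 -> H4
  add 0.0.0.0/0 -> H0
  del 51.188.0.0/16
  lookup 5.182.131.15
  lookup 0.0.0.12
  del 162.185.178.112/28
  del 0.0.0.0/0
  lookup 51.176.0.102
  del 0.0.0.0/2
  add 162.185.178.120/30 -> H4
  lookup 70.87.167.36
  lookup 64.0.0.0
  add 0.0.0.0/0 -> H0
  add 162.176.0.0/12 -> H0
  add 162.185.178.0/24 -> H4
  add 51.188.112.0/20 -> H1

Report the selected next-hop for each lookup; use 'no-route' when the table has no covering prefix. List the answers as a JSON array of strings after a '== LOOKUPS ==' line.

Trace:
  + 162.185.178.0/24 (H4) depth=24
  - 162.185.178.0/24 clear@24
  + 106.149.112.0/20 (H4) depth=20
  ? 106.149.112.10  path d0:-→d1:-→d2:-→d3:-→d4:-→d5:-→d6:-→d7:-→d8:-→d9:-→d10:-→d11:-→d12:-→d13:-→d14:-→d15:-→d16:-→d17:-→d18:-→d19:-→d20:H4  best=H4
  + 64.0.0.0/2 (H2) depth=2
  + 0.0.0.0/2 (H4) depth=2
  + 0.0.0.0/0 (H0) depth=0
  ? 64.0.0.0  path d0:H0→d1:-→d2:H2  best=H2
  + 51.176.0.0/12 (H1) depth=12
  + 162.185.178.112/28 (H0) depth=28
  - 106.149.112.0/20 clear@20
  + 51.188.0.0/16 (H4) depth=16
  + 0.0.0.0/0 (H0) depth=0
  - 51.188.0.0/16 clear@16
  ? 5.182.131.15  path d0:H0→d1:-→d2:H4  best=H4
  ? 0.0.0.12  path d0:H0→d1:-→d2:H4  best=H4
  - 162.185.178.112/28 clear@28
  - 0.0.0.0/0 clear@0
  ? 51.176.0.102  path d0:-→d1:-→d2:H4→d3:-→d4:-→d5:-→d6:-→d7:-→d8:-→d9:-→d10:-→d11:-→d12:H1  best=H1
  - 0.0.0.0/2 clear@2
  + 162.185.178.120/30 (H4) depth=30
  ? 70.87.167.36  path d0:-→d1:-→d2:H2  best=H2
  ? 64.0.0.0  path d0:-→d1:-→d2:H2  best=H2
  + 0.0.0.0/0 (H0) depth=0
  + 162.176.0.0/12 (H0) depth=12
  + 162.185.178.0/24 (H4) depth=24
  + 51.188.112.0/20 (H1) depth=20

== LOOKUPS ==
["H4","H2","H4","H4","H1","H2","H2"]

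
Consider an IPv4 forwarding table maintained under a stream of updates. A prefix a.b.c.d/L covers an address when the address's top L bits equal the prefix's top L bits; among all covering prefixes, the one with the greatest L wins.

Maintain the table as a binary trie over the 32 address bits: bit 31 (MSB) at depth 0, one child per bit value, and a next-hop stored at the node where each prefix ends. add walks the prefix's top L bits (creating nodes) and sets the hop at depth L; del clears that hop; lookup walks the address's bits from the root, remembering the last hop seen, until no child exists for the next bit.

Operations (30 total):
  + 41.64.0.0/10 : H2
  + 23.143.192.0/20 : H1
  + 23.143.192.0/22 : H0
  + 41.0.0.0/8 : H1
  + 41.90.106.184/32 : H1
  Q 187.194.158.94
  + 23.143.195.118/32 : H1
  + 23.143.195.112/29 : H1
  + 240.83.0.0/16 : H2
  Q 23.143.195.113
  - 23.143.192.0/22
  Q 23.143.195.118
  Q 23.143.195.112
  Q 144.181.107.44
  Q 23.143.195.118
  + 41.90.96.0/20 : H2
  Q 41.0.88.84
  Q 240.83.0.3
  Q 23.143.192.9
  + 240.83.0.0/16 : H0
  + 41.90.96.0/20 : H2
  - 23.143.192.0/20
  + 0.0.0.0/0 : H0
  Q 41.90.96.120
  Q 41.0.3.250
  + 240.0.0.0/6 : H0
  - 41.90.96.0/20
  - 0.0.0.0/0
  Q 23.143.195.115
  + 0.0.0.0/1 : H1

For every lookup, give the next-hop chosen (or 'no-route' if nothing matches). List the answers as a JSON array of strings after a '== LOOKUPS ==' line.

Trace:
  + 41.64.0.0/10 (H2) depth=10
  + 23.143.192.0/20 (H1) depth=20
  + 23.143.192.0/22 (H0) depth=22
  + 41.0.0.0/8 (H1) depth=8
  + 41.90.106.184/32 (H1) depth=32
  Q 187.194.158.94: descend ε ; hops seen [∅] ; pick no-route
  + 23.143.195.118/32 (H1) depth=32
  + 23.143.195.112/29 (H1) depth=29
  + 240.83.0.0/16 (H2) depth=16
  Q 23.143.195.113: descend 00010111100011111100001101110 ; hops seen [H1,H0,H1] ; pick H1
  del 23.143.192.0/22 (clear depth 22)
  Q 23.143.195.118: descend 00010111100011111100001101110110 ; hops seen [H1,H1,H1] ; pick H1
  Q 23.143.195.112: descend 00010111100011111100001101110 ; hops seen [H1,H1] ; pick H1
  Q 144.181.107.44: descend 1 ; hops seen [∅] ; pick no-route
  Q 23.143.195.118: descend 00010111100011111100001101110110 ; hops seen [H1,H1,H1] ; pick H1
  + 41.90.96.0/20 (H2) depth=20
  Q 41.0.88.84: descend 001010010 ; hops seen [H1] ; pick H1
  Q 240.83.0.3: descend 1111000001010011 ; hops seen [H2] ; pick H2
  Q 23.143.192.9: descend 0001011110001111110000 ; hops seen [H1] ; pick H1
  + 240.83.0.0/16 (H0) depth=16
  + 41.90.96.0/20 (H2) depth=20
  del 23.143.192.0/20 (clear depth 20)
  + 0.0.0.0/0 (H0) depth=0
  Q 41.90.96.120: descend 00101001010110100110 ; hops seen [H0,H1,H2,H2] ; pick H2
  Q 41.0.3.250: descend 001010010 ; hops seen [H0,H1] ; pick H1
  + 240.0.0.0/6 (H0) depth=6
  del 41.90.96.0/20 (clear depth 20)
  del 0.0.0.0/0 (clear depth 0)
  Q 23.143.195.115: descend 00010111100011111100001101110 ; hops seen [H1] ; pick H1
  + 0.0.0.0/1 (H1) depth=1

== LOOKUPS ==
["no-route","H1","H1","H1","no-route","H1","H1","H2","H1","H2","H1","H1"]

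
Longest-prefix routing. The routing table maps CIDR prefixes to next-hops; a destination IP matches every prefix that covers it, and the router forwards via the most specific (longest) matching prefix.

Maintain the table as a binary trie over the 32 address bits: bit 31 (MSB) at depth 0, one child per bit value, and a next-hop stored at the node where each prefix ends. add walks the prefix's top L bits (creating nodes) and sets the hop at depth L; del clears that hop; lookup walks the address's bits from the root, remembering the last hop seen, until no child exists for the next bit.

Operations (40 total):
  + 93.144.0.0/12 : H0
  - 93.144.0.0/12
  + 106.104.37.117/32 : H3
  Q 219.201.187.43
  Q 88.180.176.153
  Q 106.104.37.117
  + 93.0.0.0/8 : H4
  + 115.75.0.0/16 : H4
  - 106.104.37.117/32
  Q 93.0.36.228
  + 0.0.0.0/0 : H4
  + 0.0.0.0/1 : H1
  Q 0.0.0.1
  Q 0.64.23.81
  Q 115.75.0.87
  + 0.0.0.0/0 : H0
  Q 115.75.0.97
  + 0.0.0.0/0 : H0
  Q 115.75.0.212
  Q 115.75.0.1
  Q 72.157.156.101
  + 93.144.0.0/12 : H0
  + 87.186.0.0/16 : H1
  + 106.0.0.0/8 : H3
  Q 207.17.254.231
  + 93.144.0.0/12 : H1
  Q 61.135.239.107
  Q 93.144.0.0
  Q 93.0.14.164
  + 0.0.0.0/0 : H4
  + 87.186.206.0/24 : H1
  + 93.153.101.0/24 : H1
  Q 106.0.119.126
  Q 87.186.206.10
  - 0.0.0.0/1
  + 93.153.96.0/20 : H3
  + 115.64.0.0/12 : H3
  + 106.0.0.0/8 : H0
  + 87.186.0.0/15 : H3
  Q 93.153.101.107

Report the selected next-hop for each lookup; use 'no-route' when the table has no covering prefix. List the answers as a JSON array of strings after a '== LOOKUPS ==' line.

Apply in order:
  + 93.144.0.0/12 (H0) depth=12
  - 93.144.0.0/12 clear@12
  + 106.104.37.117/32 (H3) depth=32
  ? 219.201.187.43  path d0:-  best=no-route
  ? 88.180.176.153  path d0:-→d1:-→d2:-→d3:-→d4:-→d5:-  best=no-route
  ? 106.104.37.117  path d0:-→d1:-→d2:-→d3:-→d4:-→d5:-→d6:-→d7:-→d8:-→d9:-→d10:-→d11:-→d12:-→d13:-→d14:-→d15:-→d16:-→d17:-→d18:-→d19:-→d20:-→d21:-→d22:-→d23:-→d24:-→d25:-→d26:-→d27:-→d28:-→d29:-→d30:-→d31:-→d32:H3  best=H3
  + 93.0.0.0/8 (H4) depth=8
  + 115.75.0.0/16 (H4) depth=16
  - 106.104.37.117/32 clear@32
  ? 93.0.36.228  path d0:-→d1:-→d2:-→d3:-→d4:-→d5:-→d6:-→d7:-→d8:H4  best=H4
  + 0.0.0.0/0 (H4) depth=0
  + 0.0.0.0/1 (H1) depth=1
  ? 0.0.0.1  path d0:H4→d1:H1  best=H1
  ? 0.64.23.81  path d0:H4→d1:H1  best=H1
  ? 115.75.0.87  path d0:H4→d1:H1→d2:-→d3:-→d4:-→d5:-→d6:-→d7:-→d8:-→d9:-→d10:-→d11:-→d12:-→d13:-→d14:-→d15:-→d16:H4  best=H4
  + 0.0.0.0/0 (H0) depth=0
  ? 115.75.0.97  path d0:H0→d1:H1→d2:-→d3:-→d4:-→d5:-→d6:-→d7:-→d8:-→d9:-→d10:-→d11:-→d12:-→d13:-→d14:-→d15:-→d16:H4  best=H4
  + 0.0.0.0/0 (H0) depth=0
  ? 115.75.0.212  path d0:H0→d1:H1→d2:-→d3:-→d4:-→d5:-→d6:-→d7:-→d8:-→d9:-→d10:-→d11:-→d12:-→d13:-→d14:-→d15:-→d16:H4  best=H4
  ? 115.75.0.1  path d0:H0→d1:H1→d2:-→d3:-→d4:-→d5:-→d6:-→d7:-→d8:-→d9:-→d10:-→d11:-→d12:-→d13:-→d14:-→d15:-→d16:H4  best=H4
  ? 72.157.156.101  path d0:H0→d1:H1→d2:-→d3:-  best=H1
  + 93.144.0.0/12 (H0) depth=12
  + 87.186.0.0/16 (H1) depth=16
  + 106.0.0.0/8 (H3) depth=8
  ? 207.17.254.231  path d0:H0  best=H0
  + 93.144.0.0/12 (H1) depth=12
  ? 61.135.239.107  path d0:H0→d1:H1  best=H1
  ? 93.144.0.0  path d0:H0→d1:H1→d2:-→d3:-→d4:-→d5:-→d6:-→d7:-→d8:H4→d9:-→d10:-→d11:-→d12:H1  best=H1
  ? 93.0.14.164  path d0:H0→d1:H1→d2:-→d3:-→d4:-→d5:-→d6:-→d7:-→d8:H4  best=H4
  + 0.0.0.0/0 (H4) depth=0
  + 87.186.206.0/24 (H1) depth=24
  + 93.153.101.0/24 (H1) depth=24
  ? 106.0.119.126  path d0:H4→d1:H1→d2:-→d3:-→d4:-→d5:-→d6:-→d7:-→d8:H3→d9:-  best=H3
  ? 87.186.206.10  path d0:H4→d1:H1→d2:-→d3:-→d4:-→d5:-→d6:-→d7:-→d8:-→d9:-→d10:-→d11:-→d12:-→d13:-→d14:-→d15:-→d16:H1→d17:-→d18:-→d19:-→d20:-→d21:-→d22:-→d23:-→d24:H1  best=H1
  - 0.0.0.0/1 clear@1
  + 93.153.96.0/20 (H3) depth=20
  + 115.64.0.0/12 (H3) depth=12
  + 106.0.0.0/8 (H0) depth=8
  + 87.186.0.0/15 (H3) depth=15
  ? 93.153.101.107  path d0:H4→d1:-→d2:-→d3:-→d4:-→d5:-→d6:-→d7:-→d8:H4→d9:-→d10:-→d11:-→d12:H1→d13:-→d14:-→d15:-→d16:-→d17:-→d18:-→d19:-→d20:H3→d21:-→d22:-→d23:-→d24:H1  best=H1

== LOOKUPS ==
["no-route","no-route","H3","H4","H1","H1","H4","H4","H4","H4","H1","H0","H1","H1","H4","H3","H1","H1"]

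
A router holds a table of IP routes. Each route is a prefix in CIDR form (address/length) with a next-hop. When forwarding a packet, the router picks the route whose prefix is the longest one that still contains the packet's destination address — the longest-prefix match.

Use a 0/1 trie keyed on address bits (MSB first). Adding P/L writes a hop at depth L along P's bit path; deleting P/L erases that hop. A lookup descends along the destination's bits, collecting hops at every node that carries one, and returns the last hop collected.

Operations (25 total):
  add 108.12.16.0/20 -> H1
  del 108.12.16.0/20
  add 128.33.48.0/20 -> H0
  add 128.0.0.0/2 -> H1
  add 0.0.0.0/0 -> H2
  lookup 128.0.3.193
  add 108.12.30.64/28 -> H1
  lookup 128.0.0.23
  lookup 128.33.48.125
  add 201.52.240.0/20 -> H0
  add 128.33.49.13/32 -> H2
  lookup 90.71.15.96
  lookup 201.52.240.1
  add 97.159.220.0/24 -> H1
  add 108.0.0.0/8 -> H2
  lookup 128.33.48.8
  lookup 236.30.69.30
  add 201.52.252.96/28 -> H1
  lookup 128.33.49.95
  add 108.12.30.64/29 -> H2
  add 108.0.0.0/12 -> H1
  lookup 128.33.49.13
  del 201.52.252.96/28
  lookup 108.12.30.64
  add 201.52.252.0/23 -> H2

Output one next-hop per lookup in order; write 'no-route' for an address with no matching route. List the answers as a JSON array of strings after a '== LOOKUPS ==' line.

Trace:
  add 108.12.16.0/20 -> H1 at depth 20
  - 108.12.16.0/20 clear@20
  add 128.33.48.0/20 -> H0 at depth 20
  add 128.0.0.0/2 -> H1 at depth 2
  add 0.0.0.0/0 -> H2 at depth 0
  ? 128.0.3.193  path d0:H2→d1:-→d2:H1→d3:-→d4:-→d5:-→d6:-→d7:-→d8:-→d9:-→d10:-  best=H1
  add 108.12.30.64/28 -> H1 at depth 28
  ? 128.0.0.23  path d0:H2→d1:-→d2:H1→d3:-→d4:-→d5:-→d6:-→d7:-→d8:-→d9:-→d10:-  best=H1
  ? 128.33.48.125  path d0:H2→d1:-→d2:H1→d3:-→d4:-→d5:-→d6:-→d7:-→d8:-→d9:-→d10:-→d11:-→d12:-→d13:-→d14:-→d15:-→d16:-→d17:-→d18:-→d19:-→d20:H0  best=H0
  add 201.52.240.0/20 -> H0 at depth 20
  add 128.33.49.13/32 -> H2 at depth 32
  ? 90.71.15.96  path d0:H2→d1:-→d2:-  best=H2
  ? 201.52.240.1  path d0:H2→d1:-→d2:-→d3:-→d4:-→d5:-→d6:-→d7:-→d8:-→d9:-→d10:-→d11:-→d12:-→d13:-→d14:-→d15:-→d16:-→d17:-→d18:-→d19:-→d20:H0  best=H0
  add 97.159.220.0/24 -> H1 at depth 24
  add 108.0.0.0/8 -> H2 at depth 8
  ? 128.33.48.8  path d0:H2→d1:-→d2:H1→d3:-→d4:-→d5:-→d6:-→d7:-→d8:-→d9:-→d10:-→d11:-→d12:-→d13:-→d14:-→d15:-→d16:-→d17:-→d18:-→d19:-→d20:H0→d21:-→d22:-→d23:-  best=H0
  ? 236.30.69.30  path d0:H2→d1:-→d2:-  best=H2
  add 201.52.252.96/28 -> H1 at depth 28
  ? 128.33.49.95  path d0:H2→d1:-→d2:H1→d3:-→d4:-→d5:-→d6:-→d7:-→d8:-→d9:-→d10:-→d11:-→d12:-→d13:-→d14:-→d15:-→d16:-→d17:-→d18:-→d19:-→d20:H0→d21:-→d22:-→d23:-→d24:-→d25:-  best=H0
  add 108.12.30.64/29 -> H2 at depth 29
  add 108.0.0.0/12 -> H1 at depth 12
  ? 128.33.49.13  path d0:H2→d1:-→d2:H1→d3:-→d4:-→d5:-→d6:-→d7:-→d8:-→d9:-→d10:-→d11:-→d12:-→d13:-→d14:-→d15:-→d16:-→d17:-→d18:-→d19:-→d20:H0→d21:-→d22:-→d23:-→d24:-→d25:-→d26:-→d27:-→d28:-→d29:-→d30:-→d31:-→d32:H2  best=H2
  - 201.52.252.96/28 clear@28
  ? 108.12.30.64  path d0:H2→d1:-→d2:-→d3:-→d4:-→d5:-→d6:-→d7:-→d8:H2→d9:-→d10:-→d11:-→d12:H1→d13:-→d14:-→d15:-→d16:-→d17:-→d18:-→d19:-→d20:-→d21:-→d22:-→d23:-→d24:-→d25:-→d26:-→d27:-→d28:H1→d29:H2  best=H2
  add 201.52.252.0/23 -> H2 at depth 23

== LOOKUPS ==
["H1","H1","H0","H2","H0","H0","H2","H0","H2","H2"]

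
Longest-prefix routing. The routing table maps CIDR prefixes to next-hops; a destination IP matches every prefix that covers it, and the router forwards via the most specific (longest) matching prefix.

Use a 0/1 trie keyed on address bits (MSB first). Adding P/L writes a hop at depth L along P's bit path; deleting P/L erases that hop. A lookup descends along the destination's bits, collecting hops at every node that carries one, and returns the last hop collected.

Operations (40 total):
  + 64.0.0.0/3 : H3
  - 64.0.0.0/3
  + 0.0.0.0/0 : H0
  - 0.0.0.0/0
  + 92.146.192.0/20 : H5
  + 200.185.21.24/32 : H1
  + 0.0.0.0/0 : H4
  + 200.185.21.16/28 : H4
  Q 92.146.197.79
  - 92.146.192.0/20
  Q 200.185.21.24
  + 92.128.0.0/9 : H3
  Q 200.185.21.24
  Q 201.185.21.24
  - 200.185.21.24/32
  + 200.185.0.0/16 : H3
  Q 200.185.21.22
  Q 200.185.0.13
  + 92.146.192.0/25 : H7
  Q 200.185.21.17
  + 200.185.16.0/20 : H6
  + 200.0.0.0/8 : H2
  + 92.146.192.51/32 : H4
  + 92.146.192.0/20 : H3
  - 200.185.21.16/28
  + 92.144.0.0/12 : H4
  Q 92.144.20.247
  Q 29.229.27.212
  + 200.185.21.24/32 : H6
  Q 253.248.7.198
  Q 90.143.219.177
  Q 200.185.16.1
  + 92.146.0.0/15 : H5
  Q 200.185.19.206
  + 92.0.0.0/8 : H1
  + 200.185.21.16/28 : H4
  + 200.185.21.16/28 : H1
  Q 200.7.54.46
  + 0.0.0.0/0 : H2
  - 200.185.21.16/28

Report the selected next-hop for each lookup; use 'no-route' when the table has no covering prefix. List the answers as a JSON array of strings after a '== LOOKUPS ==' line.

Trace:
  + 64.0.0.0/3 (H3) depth=3
  del 64.0.0.0/3 (clear depth 3)
  + 0.0.0.0/0 (H0) depth=0
  del 0.0.0.0/0 (clear depth 0)
  + 92.146.192.0/20 (H5) depth=20
  + 200.185.21.24/32 (H1) depth=32
  + 0.0.0.0/0 (H4) depth=0
  + 200.185.21.16/28 (H4) depth=28
  Q 92.146.197.79: descend 01011100100100101100 ; hops seen [H4,H5] ; pick H5
  del 92.146.192.0/20 (clear depth 20)
  Q 200.185.21.24: descend 11001000101110010001010100011000 ; hops seen [H4,H4,H1] ; pick H1
  + 92.128.0.0/9 (H3) depth=9
  Q 200.185.21.24: descend 11001000101110010001010100011000 ; hops seen [H4,H4,H1] ; pick H1
  Q 201.185.21.24: descend 1100100 ; hops seen [H4] ; pick H4
  del 200.185.21.24/32 (clear depth 32)
  + 200.185.0.0/16 (H3) depth=16
  Q 200.185.21.22: descend 1100100010111001000101010001 ; hops seen [H4,H3,H4] ; pick H4
  Q 200.185.0.13: descend 1100100010111001000 ; hops seen [H4,H3] ; pick H3
  + 92.146.192.0/25 (H7) depth=25
  Q 200.185.21.17: descend 1100100010111001000101010001 ; hops seen [H4,H3,H4] ; pick H4
  + 200.185.16.0/20 (H6) depth=20
  + 200.0.0.0/8 (H2) depth=8
  + 92.146.192.51/32 (H4) depth=32
  + 92.146.192.0/20 (H3) depth=20
  del 200.185.21.16/28 (clear depth 28)
  + 92.144.0.0/12 (H4) depth=12
  Q 92.144.20.247: descend 01011100100100 ; hops seen [H4,H3,H4] ; pick H4
  Q 29.229.27.212: descend 0 ; hops seen [H4] ; pick H4
  + 200.185.21.24/32 (H6) depth=32
  Q 253.248.7.198: descend 11 ; hops seen [H4] ; pick H4
  Q 90.143.219.177: descend 01011 ; hops seen [H4] ; pick H4
  Q 200.185.16.1: descend 110010001011100100010 ; hops seen [H4,H2,H3,H6] ; pick H6
  + 92.146.0.0/15 (H5) depth=15
  Q 200.185.19.206: descend 110010001011100100010 ; hops seen [H4,H2,H3,H6] ; pick H6
  + 92.0.0.0/8 (H1) depth=8
  + 200.185.21.16/28 (H4) depth=28
  + 200.185.21.16/28 (H1) depth=28
  Q 200.7.54.46: descend 11001000 ; hops seen [H4,H2] ; pick H2
  + 0.0.0.0/0 (H2) depth=0
  del 200.185.21.16/28 (clear depth 28)

== LOOKUPS ==
["H5","H1","H1","H4","H4","H3","H4","H4","H4","H4","H4","H6","H6","H2"]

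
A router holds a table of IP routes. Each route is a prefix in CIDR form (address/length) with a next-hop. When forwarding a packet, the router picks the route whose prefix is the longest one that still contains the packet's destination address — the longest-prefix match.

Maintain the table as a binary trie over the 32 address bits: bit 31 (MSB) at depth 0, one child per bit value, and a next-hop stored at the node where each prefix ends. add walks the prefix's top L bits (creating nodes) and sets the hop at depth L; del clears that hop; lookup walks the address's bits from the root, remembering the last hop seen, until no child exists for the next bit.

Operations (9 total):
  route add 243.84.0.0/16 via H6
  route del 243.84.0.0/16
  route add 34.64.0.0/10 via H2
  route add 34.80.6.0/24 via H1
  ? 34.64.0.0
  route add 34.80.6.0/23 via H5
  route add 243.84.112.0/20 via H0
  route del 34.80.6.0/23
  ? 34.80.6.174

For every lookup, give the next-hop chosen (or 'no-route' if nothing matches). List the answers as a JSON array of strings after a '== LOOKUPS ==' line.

Process each operation:
  add 243.84.0.0/16 -> H6 at depth 16
  del 243.84.0.0/16 (clear depth 16)
  add 34.64.0.0/10 -> H2 at depth 10
  add 34.80.6.0/24 -> H1 at depth 24
  Q 34.64.0.0: descend 00100010010 ; hops seen [H2] ; pick H2
  add 34.80.6.0/23 -> H5 at depth 23
  add 243.84.112.0/20 -> H0 at depth 20
  del 34.80.6.0/23 (clear depth 23)
  Q 34.80.6.174: descend 001000100101000000000110 ; hops seen [H2,H1] ; pick H1

== LOOKUPS ==
["H2","H1"]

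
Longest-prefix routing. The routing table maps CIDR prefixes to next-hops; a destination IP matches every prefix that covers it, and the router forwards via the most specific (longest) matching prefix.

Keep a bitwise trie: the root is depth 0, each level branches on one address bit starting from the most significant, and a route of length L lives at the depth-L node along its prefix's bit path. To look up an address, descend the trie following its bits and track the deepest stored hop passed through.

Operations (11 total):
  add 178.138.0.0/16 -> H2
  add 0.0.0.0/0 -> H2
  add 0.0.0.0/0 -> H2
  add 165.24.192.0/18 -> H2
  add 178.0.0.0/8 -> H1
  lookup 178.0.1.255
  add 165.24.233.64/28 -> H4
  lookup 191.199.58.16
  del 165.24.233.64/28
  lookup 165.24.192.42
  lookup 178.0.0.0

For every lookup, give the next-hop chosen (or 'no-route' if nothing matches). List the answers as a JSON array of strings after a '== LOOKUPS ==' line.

Trace:
  add 178.138.0.0/16 -> H2 at depth 16
  add 0.0.0.0/0 -> H2 at depth 0
  add 0.0.0.0/0 -> H2 at depth 0
  add 165.24.192.0/18 -> H2 at depth 18
  add 178.0.0.0/8 -> H1 at depth 8
  Q 178.0.1.255: descend 10110010 ; hops seen [H2,H1] ; pick H1
  add 165.24.233.64/28 -> H4 at depth 28
  Q 191.199.58.16: descend 1011 ; hops seen [H2] ; pick H2
  del 165.24.233.64/28 (clear depth 28)
  Q 165.24.192.42: descend 101001010001100011 ; hops seen [H2,H2] ; pick H2
  Q 178.0.0.0: descend 10110010 ; hops seen [H2,H1] ; pick H1

== LOOKUPS ==
["H1","H2","H2","H1"]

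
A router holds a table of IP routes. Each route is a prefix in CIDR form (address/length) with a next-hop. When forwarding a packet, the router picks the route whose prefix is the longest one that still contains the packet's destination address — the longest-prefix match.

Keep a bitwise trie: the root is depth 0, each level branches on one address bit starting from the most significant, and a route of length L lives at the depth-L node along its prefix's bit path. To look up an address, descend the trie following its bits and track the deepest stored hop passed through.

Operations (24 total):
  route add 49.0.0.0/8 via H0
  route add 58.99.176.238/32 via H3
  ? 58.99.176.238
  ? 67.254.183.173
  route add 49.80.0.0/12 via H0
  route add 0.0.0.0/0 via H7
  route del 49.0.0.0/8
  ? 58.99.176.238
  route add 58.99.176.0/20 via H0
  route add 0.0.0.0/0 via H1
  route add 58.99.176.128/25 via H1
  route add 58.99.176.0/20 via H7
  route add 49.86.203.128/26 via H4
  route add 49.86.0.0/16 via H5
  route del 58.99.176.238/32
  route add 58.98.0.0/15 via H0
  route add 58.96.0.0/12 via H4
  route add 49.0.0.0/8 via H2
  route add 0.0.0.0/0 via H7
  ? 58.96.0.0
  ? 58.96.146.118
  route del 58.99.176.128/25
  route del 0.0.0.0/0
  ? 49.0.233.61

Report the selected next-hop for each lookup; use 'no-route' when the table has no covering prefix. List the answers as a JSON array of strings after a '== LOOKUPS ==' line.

Process each operation:
  add 49.0.0.0/8 -> H0 at depth 8
  add 58.99.176.238/32 -> H3 at depth 32
  ? 58.99.176.238  path d0:-→d1:-→d2:-→d3:-→d4:-→d5:-→d6:-→d7:-→d8:-→d9:-→d10:-→d11:-→d12:-→d13:-→d14:-→d15:-→d16:-→d17:-→d18:-→d19:-→d20:-→d21:-→d22:-→d23:-→d24:-→d25:-→d26:-→d27:-→d28:-→d29:-→d30:-→d31:-→d32:H3  best=H3
  ? 67.254.183.173  path d0:-→d1:-  best=no-route
  add 49.80.0.0/12 -> H0 at depth 12
  add 0.0.0.0/0 -> H7 at depth 0
  del 49.0.0.0/8 (clear depth 8)
  ? 58.99.176.238  path d0:H7→d1:-→d2:-→d3:-→d4:-→d5:-→d6:-→d7:-→d8:-→d9:-→d10:-→d11:-→d12:-→d13:-→d14:-→d15:-→d16:-→d17:-→d18:-→d19:-→d20:-→d21:-→d22:-→d23:-→d24:-→d25:-→d26:-→d27:-→d28:-→d29:-→d30:-→d31:-→d32:H3  best=H3
  add 58.99.176.0/20 -> H0 at depth 20
  add 0.0.0.0/0 -> H1 at depth 0
  add 58.99.176.128/25 -> H1 at depth 25
  add 58.99.176.0/20 -> H7 at depth 20
  add 49.86.203.128/26 -> H4 at depth 26
  add 49.86.0.0/16 -> H5 at depth 16
  del 58.99.176.238/32 (clear depth 32)
  add 58.98.0.0/15 -> H0 at depth 15
  add 58.96.0.0/12 -> H4 at depth 12
  add 49.0.0.0/8 -> H2 at depth 8
  add 0.0.0.0/0 -> H7 at depth 0
  ? 58.96.0.0  path d0:H7→d1:-→d2:-→d3:-→d4:-→d5:-→d6:-→d7:-→d8:-→d9:-→d10:-→d11:-→d12:H4→d13:-→d14:-  best=H4
  ? 58.96.146.118  path d0:H7→d1:-→d2:-→d3:-→d4:-→d5:-→d6:-→d7:-→d8:-→d9:-→d10:-→d11:-→d12:H4→d13:-→d14:-  best=H4
  del 58.99.176.128/25 (clear depth 25)
  del 0.0.0.0/0 (clear depth 0)
  ? 49.0.233.61  path d0:-→d1:-→d2:-→d3:-→d4:-→d5:-→d6:-→d7:-→d8:H2→d9:-  best=H2

== LOOKUPS ==
["H3","no-route","H3","H4","H4","H2"]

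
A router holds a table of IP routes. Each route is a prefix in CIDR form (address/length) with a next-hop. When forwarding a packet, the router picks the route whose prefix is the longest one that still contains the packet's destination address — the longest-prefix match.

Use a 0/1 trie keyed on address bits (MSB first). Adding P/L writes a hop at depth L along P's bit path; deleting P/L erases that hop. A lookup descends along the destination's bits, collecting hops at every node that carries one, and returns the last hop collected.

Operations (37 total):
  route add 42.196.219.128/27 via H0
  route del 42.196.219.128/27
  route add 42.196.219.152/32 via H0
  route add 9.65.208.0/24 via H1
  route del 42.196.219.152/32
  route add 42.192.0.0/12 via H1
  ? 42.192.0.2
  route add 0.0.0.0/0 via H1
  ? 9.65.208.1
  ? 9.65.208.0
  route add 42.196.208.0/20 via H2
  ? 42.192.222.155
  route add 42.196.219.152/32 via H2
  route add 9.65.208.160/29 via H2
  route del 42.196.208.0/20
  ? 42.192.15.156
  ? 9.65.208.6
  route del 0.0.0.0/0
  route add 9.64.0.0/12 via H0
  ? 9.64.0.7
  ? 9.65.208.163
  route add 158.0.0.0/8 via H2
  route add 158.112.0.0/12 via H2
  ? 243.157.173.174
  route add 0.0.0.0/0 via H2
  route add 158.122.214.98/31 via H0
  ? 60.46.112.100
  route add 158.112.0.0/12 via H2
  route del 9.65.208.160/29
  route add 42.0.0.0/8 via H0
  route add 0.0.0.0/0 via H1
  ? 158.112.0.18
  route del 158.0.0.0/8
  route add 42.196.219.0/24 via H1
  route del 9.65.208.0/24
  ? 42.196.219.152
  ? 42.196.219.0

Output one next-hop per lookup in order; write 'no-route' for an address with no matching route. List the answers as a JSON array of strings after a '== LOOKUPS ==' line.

Trace:
  add 42.196.219.128/27 -> H0 at depth 27
  del 42.196.219.128/27 (clear depth 27)
  add 42.196.219.152/32 -> H0 at depth 32
  add 9.65.208.0/24 -> H1 at depth 24
  del 42.196.219.152/32 (clear depth 32)
  add 42.192.0.0/12 -> H1 at depth 12
  Q 42.192.0.2: descend 0010101011000 ; hops seen [H1] ; pick H1
  add 0.0.0.0/0 -> H1 at depth 0
  Q 9.65.208.1: descend 000010010100000111010000 ; hops seen [H1,H1] ; pick H1
  Q 9.65.208.0: descend 000010010100000111010000 ; hops seen [H1,H1] ; pick H1
  add 42.196.208.0/20 -> H2 at depth 20
  Q 42.192.222.155: descend 0010101011000 ; hops seen [H1,H1] ; pick H1
  add 42.196.219.152/32 -> H2 at depth 32
  add 9.65.208.160/29 -> H2 at depth 29
  del 42.196.208.0/20 (clear depth 20)
  Q 42.192.15.156: descend 0010101011000 ; hops seen [H1,H1] ; pick H1
  Q 9.65.208.6: descend 000010010100000111010000 ; hops seen [H1,H1] ; pick H1
  del 0.0.0.0/0 (clear depth 0)
  add 9.64.0.0/12 -> H0 at depth 12
  Q 9.64.0.7: descend 000010010100000 ; hops seen [H0] ; pick H0
  Q 9.65.208.163: descend 00001001010000011101000010100 ; hops seen [H0,H1,H2] ; pick H2
  add 158.0.0.0/8 -> H2 at depth 8
  add 158.112.0.0/12 -> H2 at depth 12
  Q 243.157.173.174: descend 1 ; hops seen [∅] ; pick no-route
  add 0.0.0.0/0 -> H2 at depth 0
  add 158.122.214.98/31 -> H0 at depth 31
  Q 60.46.112.100: descend 001 ; hops seen [H2] ; pick H2
  add 158.112.0.0/12 -> H2 at depth 12
  del 9.65.208.160/29 (clear depth 29)
  add 42.0.0.0/8 -> H0 at depth 8
  add 0.0.0.0/0 -> H1 at depth 0
  Q 158.112.0.18: descend 100111100111 ; hops seen [H1,H2,H2] ; pick H2
  del 158.0.0.0/8 (clear depth 8)
  add 42.196.219.0/24 -> H1 at depth 24
  del 9.65.208.0/24 (clear depth 24)
  Q 42.196.219.152: descend 00101010110001001101101110011000 ; hops seen [H1,H0,H1,H1,H2] ; pick H2
  Q 42.196.219.0: descend 001010101100010011011011 ; hops seen [H1,H0,H1,H1] ; pick H1

== LOOKUPS ==
["H1","H1","H1","H1","H1","H1","H0","H2","no-route","H2","H2","H2","H1"]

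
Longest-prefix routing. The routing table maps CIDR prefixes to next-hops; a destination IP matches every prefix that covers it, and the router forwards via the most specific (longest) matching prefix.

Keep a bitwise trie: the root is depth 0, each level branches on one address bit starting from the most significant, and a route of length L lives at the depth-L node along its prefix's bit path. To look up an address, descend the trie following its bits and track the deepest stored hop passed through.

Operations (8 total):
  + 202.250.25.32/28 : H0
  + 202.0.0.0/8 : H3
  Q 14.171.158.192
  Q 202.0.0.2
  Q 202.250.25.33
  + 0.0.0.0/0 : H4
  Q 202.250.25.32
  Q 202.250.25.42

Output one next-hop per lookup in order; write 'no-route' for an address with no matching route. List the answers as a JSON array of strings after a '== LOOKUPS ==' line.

Process each operation:
  add 202.250.25.32/28 -> H0 at depth 28
  add 202.0.0.0/8 -> H3 at depth 8
  ? 14.171.158.192  path d0:-  best=no-route
  ? 202.0.0.2  path d0:-→d1:-→d2:-→d3:-→d4:-→d5:-→d6:-→d7:-→d8:H3  best=H3
  ? 202.250.25.33  path d0:-→d1:-→d2:-→d3:-→d4:-→d5:-→d6:-→d7:-→d8:H3→d9:-→d10:-→d11:-→d12:-→d13:-→d14:-→d15:-→d16:-→d17:-→d18:-→d19:-→d20:-→d21:-→d22:-→d23:-→d24:-→d25:-→d26:-→d27:-→d28:H0  best=H0
  add 0.0.0.0/0 -> H4 at depth 0
  ? 202.250.25.32  path d0:H4→d1:-→d2:-→d3:-→d4:-→d5:-→d6:-→d7:-→d8:H3→d9:-→d10:-→d11:-→d12:-→d13:-→d14:-→d15:-→d16:-→d17:-→d18:-→d19:-→d20:-→d21:-→d22:-→d23:-→d24:-→d25:-→d26:-→d27:-→d28:H0  best=H0
  ? 202.250.25.42  path d0:H4→d1:-→d2:-→d3:-→d4:-→d5:-→d6:-→d7:-→d8:H3→d9:-→d10:-→d11:-→d12:-→d13:-→d14:-→d15:-→d16:-→d17:-→d18:-→d19:-→d20:-→d21:-→d22:-→d23:-→d24:-→d25:-→d26:-→d27:-→d28:H0  best=H0

== LOOKUPS ==
["no-route","H3","H0","H0","H0"]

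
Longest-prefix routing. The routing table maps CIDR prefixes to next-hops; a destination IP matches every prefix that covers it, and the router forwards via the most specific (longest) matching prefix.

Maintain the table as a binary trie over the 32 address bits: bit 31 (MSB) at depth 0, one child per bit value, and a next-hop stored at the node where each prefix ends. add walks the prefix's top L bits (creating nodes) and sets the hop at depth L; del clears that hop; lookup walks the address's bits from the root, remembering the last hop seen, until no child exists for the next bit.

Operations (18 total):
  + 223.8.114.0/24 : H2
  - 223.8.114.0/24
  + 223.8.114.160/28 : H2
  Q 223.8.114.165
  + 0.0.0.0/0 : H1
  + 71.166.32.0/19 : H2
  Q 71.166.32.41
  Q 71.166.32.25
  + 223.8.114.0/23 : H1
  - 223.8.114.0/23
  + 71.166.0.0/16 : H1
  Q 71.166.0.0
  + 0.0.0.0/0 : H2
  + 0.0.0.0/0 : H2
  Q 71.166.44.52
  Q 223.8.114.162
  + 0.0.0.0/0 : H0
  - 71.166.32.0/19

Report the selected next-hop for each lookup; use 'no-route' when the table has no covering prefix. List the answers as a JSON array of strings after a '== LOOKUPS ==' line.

Process each operation:
  add 223.8.114.0/24 -> H2 at depth 24
  del 223.8.114.0/24 (clear depth 24)
  add 223.8.114.160/28 -> H2 at depth 28
  lookup 223.8.114.165: bits 1101111100001000011100101010 walk d0:-→d1:-→d2:-→d3:-→d4:-→d5:-→d6:-→d7:-→d8:-→d9:-→d10:-→d11:-→d12:-→d13:-→d14:-→d15:-→d16:-→d17:-→d18:-→d19:-→d20:-→d21:-→d22:-→d23:-→d24:-→d25:-→d26:-→d27:-→d28:H2 -> H2
  add 0.0.0.0/0 -> H1 at depth 0
  add 71.166.32.0/19 -> H2 at depth 19
  lookup 71.166.32.41: bits 0100011110100110001 walk d0:H1→d1:-→d2:-→d3:-→d4:-→d5:-→d6:-→d7:-→d8:-→d9:-→d10:-→d11:-→d12:-→d13:-→d14:-→d15:-→d16:-→d17:-→d18:-→d19:H2 -> H2
  lookup 71.166.32.25: bits 0100011110100110001 walk d0:H1→d1:-→d2:-→d3:-→d4:-→d5:-→d6:-→d7:-→d8:-→d9:-→d10:-→d11:-→d12:-→d13:-→d14:-→d15:-→d16:-→d17:-→d18:-→d19:H2 -> H2
  add 223.8.114.0/23 -> H1 at depth 23
  del 223.8.114.0/23 (clear depth 23)
  add 71.166.0.0/16 -> H1 at depth 16
  lookup 71.166.0.0: bits 010001111010011000 walk d0:H1→d1:-→d2:-→d3:-→d4:-→d5:-→d6:-→d7:-→d8:-→d9:-→d10:-→d11:-→d12:-→d13:-→d14:-→d15:-→d16:H1→d17:-→d18:- -> H1
  add 0.0.0.0/0 -> H2 at depth 0
  add 0.0.0.0/0 -> H2 at depth 0
  lookup 71.166.44.52: bits 0100011110100110001 walk d0:H2→d1:-→d2:-→d3:-→d4:-→d5:-→d6:-→d7:-→d8:-→d9:-→d10:-→d11:-→d12:-→d13:-→d14:-→d15:-→d16:H1→d17:-→d18:-→d19:H2 -> H2
  lookup 223.8.114.162: bits 1101111100001000011100101010 walk d0:H2→d1:-→d2:-→d3:-→d4:-→d5:-→d6:-→d7:-→d8:-→d9:-→d10:-→d11:-→d12:-→d13:-→d14:-→d15:-→d16:-→d17:-→d18:-→d19:-→d20:-→d21:-→d22:-→d23:-→d24:-→d25:-→d26:-→d27:-→d28:H2 -> H2
  add 0.0.0.0/0 -> H0 at depth 0
  del 71.166.32.0/19 (clear depth 19)

== LOOKUPS ==
["H2","H2","H2","H1","H2","H2"]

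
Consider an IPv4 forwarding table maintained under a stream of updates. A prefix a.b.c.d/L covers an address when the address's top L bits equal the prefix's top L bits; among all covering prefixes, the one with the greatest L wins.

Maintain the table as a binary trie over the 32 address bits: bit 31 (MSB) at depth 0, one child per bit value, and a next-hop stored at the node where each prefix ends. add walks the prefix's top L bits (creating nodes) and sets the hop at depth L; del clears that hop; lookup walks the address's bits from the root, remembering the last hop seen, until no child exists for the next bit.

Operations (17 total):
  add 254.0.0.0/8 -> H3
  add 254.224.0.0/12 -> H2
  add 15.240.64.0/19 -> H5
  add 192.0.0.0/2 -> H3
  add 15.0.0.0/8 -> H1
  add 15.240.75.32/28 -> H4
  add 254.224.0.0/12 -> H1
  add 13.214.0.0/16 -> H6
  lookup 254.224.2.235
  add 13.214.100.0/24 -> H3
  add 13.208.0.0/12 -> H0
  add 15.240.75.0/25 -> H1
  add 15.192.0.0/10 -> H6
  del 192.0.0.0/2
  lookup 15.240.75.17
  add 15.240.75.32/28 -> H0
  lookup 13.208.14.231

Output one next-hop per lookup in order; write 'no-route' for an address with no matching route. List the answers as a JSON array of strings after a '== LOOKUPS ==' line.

Process each operation:
  add 254.0.0.0/8 -> H3 at depth 8
  add 254.224.0.0/12 -> H2 at depth 12
  add 15.240.64.0/19 -> H5 at depth 19
  add 192.0.0.0/2 -> H3 at depth 2
  add 15.0.0.0/8 -> H1 at depth 8
  add 15.240.75.32/28 -> H4 at depth 28
  add 254.224.0.0/12 -> H1 at depth 12
  add 13.214.0.0/16 -> H6 at depth 16
  Q 254.224.2.235: descend 111111101110 ; hops seen [H3,H3,H1] ; pick H1
  add 13.214.100.0/24 -> H3 at depth 24
  add 13.208.0.0/12 -> H0 at depth 12
  add 15.240.75.0/25 -> H1 at depth 25
  add 15.192.0.0/10 -> H6 at depth 10
  del 192.0.0.0/2 (clear depth 2)
  Q 15.240.75.17: descend 00001111111100000100101100 ; hops seen [H1,H6,H5,H1] ; pick H1
  add 15.240.75.32/28 -> H0 at depth 28
  Q 13.208.14.231: descend 0000110111010 ; hops seen [H0] ; pick H0

== LOOKUPS ==
["H1","H1","H0"]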